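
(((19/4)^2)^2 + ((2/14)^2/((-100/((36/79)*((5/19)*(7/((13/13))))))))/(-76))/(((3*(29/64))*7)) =130081861541/2431529940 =53.50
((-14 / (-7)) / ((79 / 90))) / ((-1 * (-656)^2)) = -45 / 8499136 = -0.00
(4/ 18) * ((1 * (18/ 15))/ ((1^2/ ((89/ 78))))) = 178/ 585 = 0.30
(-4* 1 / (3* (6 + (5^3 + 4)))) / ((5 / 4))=-16 / 2025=-0.01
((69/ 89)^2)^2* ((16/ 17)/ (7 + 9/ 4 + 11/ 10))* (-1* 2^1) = -70081920/ 1066618097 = -0.07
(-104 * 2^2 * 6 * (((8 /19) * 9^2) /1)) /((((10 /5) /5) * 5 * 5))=-808704 /95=-8512.67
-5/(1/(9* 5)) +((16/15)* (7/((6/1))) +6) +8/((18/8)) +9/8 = -8523/40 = -213.08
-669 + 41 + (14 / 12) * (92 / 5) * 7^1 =-7166 / 15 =-477.73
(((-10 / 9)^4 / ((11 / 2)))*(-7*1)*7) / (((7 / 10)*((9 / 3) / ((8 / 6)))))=-5600000 / 649539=-8.62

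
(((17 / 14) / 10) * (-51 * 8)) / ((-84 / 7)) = 289 / 70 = 4.13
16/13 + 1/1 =29/13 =2.23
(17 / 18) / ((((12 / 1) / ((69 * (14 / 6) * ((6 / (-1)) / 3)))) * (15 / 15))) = -2737 / 108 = -25.34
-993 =-993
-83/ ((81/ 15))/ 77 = -415/ 2079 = -0.20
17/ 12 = 1.42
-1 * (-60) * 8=480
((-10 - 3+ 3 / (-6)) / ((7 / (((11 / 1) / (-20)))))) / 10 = 297 / 2800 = 0.11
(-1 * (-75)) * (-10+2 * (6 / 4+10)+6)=1425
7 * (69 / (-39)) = -12.38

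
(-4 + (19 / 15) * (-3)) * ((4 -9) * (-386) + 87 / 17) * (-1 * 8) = 10263864 / 85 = 120751.34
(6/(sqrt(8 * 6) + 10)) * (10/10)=15/13 - 6 * sqrt(3)/13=0.35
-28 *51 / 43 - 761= -34151 / 43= -794.21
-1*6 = -6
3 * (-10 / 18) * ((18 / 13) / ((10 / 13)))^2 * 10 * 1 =-54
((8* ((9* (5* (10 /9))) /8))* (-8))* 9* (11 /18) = -2200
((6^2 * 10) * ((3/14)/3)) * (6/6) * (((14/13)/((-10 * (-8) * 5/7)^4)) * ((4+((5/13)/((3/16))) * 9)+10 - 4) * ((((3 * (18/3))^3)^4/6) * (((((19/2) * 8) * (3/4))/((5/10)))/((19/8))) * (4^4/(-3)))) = -154154144147635795968/2640625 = -58377900742299.95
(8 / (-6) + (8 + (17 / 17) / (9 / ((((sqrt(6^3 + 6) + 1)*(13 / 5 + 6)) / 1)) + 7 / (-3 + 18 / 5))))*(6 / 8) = 1013158489 / 200058380-10449*sqrt(222) / 400116760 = 5.06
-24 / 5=-4.80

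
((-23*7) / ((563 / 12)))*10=-19320 / 563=-34.32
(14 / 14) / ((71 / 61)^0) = 1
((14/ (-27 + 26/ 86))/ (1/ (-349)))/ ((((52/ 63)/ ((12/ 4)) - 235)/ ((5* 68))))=-482174910/ 1818883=-265.09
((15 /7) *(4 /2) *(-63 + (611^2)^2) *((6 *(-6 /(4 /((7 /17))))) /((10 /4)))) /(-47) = 18838304692.90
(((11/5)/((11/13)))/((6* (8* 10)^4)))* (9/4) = 39/1638400000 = 0.00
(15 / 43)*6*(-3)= -270 / 43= -6.28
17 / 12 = 1.42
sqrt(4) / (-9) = -2 / 9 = -0.22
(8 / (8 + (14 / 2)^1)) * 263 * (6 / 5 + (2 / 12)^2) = 116246 / 675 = 172.22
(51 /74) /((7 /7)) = 51 /74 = 0.69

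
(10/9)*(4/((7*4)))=10/63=0.16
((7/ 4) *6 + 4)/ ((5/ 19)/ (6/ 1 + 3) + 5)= 4959/ 1720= 2.88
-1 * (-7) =7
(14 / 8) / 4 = 7 / 16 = 0.44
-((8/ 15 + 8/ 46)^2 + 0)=-59536/ 119025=-0.50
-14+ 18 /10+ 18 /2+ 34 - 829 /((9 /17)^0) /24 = -3.74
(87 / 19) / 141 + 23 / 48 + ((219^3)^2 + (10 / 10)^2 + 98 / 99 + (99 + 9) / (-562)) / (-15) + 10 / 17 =-149092762632036647015927 / 20271371472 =-7354843397644.42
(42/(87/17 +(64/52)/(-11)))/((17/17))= 102102/12169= 8.39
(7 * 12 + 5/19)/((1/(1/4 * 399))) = 8405.25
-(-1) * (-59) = -59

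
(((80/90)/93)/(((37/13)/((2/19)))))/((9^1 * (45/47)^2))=459472/10723790475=0.00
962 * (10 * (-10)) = -96200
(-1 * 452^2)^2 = 41740124416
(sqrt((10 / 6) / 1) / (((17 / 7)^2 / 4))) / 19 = 196* sqrt(15) / 16473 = 0.05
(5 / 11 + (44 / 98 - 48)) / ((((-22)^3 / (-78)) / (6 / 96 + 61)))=-967244655 / 45914176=-21.07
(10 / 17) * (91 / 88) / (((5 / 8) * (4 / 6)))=273 / 187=1.46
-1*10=-10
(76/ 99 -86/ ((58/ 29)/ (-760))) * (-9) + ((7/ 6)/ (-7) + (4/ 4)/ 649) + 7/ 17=-294126.66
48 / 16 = 3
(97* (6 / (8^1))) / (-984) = -97 / 1312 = -0.07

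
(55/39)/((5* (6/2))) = 11/117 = 0.09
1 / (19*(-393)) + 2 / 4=7465 / 14934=0.50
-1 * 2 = -2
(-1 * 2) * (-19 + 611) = -1184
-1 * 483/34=-14.21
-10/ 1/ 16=-5/ 8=-0.62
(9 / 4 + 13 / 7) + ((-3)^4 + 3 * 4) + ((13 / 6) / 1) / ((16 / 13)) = 66439 / 672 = 98.87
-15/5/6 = -1/2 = -0.50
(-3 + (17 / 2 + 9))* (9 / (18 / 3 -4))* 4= 261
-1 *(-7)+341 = 348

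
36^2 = 1296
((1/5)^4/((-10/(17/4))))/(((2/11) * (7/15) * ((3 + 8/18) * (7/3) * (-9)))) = 1683/15190000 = 0.00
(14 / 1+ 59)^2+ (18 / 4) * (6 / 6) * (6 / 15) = 26654 / 5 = 5330.80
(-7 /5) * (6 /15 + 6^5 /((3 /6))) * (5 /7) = -77762 /5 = -15552.40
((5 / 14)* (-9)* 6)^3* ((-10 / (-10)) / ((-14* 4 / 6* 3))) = 2460375 / 9604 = 256.18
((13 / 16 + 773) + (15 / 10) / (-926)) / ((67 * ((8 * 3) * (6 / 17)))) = 32483549 / 23824128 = 1.36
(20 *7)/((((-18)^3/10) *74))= -175/53946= -0.00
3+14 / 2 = 10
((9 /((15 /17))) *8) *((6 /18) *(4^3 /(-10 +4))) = -4352 /15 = -290.13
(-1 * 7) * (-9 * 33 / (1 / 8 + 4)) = 504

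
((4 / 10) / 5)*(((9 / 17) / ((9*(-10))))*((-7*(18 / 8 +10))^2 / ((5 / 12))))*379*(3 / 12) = -133766913 / 170000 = -786.86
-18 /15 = -6 /5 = -1.20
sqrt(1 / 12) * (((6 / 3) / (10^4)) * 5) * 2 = sqrt(3) / 3000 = 0.00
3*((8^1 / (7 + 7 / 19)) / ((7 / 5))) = 114 / 49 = 2.33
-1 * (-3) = 3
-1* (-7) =7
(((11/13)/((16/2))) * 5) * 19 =1045/104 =10.05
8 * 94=752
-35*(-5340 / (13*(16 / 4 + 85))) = 2100 / 13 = 161.54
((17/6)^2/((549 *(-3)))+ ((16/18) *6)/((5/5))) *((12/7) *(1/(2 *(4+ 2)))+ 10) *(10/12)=112156925/2490264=45.04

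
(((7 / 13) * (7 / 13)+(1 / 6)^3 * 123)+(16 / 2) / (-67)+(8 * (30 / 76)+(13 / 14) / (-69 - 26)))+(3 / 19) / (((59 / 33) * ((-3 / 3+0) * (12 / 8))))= 122483820989 / 31986569160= 3.83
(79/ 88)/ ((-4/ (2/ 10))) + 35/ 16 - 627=-624.86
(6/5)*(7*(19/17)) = 9.39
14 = 14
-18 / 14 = -1.29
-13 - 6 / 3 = -15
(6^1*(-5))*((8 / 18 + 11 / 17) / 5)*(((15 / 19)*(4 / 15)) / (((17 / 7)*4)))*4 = -9352 / 16473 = -0.57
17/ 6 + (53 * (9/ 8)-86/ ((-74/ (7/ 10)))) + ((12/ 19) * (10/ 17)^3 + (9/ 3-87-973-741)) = -718923329971/ 414460680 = -1734.60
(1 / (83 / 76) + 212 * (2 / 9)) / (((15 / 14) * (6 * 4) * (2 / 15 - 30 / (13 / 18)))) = -816179 / 18093834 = -0.05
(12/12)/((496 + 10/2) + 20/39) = 39/19559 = 0.00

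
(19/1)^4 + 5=130326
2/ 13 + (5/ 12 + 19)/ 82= 4997/ 12792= 0.39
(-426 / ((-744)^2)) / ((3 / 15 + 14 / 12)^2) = -5325 / 12923528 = -0.00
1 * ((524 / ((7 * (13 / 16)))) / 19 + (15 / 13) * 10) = 28334 / 1729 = 16.39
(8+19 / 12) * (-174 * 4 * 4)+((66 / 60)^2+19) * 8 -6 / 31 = -20551848 / 775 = -26518.51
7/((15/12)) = 28/5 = 5.60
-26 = -26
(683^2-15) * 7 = 3265318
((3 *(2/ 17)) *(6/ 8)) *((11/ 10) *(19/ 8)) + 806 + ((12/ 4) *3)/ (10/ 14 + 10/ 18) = 2213479/ 2720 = 813.78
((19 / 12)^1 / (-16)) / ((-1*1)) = 19 / 192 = 0.10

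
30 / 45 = 2 / 3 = 0.67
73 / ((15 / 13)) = 949 / 15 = 63.27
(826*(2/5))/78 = 826/195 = 4.24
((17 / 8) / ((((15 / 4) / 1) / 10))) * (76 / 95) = 68 / 15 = 4.53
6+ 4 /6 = 20 /3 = 6.67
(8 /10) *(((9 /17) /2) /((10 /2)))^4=6561 /1044012500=0.00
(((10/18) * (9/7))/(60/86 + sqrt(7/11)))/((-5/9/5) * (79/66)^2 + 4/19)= -52848952200/814486337 + 6886378620 * sqrt(77)/814486337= 9.30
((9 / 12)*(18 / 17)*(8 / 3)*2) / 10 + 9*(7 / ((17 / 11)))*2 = 6966 / 85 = 81.95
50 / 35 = 10 / 7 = 1.43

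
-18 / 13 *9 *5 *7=-5670 / 13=-436.15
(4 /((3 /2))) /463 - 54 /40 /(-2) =0.68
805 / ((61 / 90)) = 72450 / 61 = 1187.70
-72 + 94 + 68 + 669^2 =447651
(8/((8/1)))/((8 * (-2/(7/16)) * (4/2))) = -7/512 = -0.01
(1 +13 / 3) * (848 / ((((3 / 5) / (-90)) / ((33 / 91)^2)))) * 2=-1477555200 / 8281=-178427.15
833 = 833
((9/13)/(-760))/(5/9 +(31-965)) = 81/83001880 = 0.00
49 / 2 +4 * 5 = 89 / 2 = 44.50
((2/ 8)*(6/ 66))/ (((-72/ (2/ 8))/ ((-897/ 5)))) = 299/ 21120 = 0.01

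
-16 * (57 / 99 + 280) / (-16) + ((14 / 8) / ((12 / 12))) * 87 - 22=54229 / 132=410.83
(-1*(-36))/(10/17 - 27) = -1.36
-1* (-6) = 6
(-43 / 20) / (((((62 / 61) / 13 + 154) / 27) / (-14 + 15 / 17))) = 22812231 / 4615840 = 4.94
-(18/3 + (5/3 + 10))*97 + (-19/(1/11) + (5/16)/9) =-1922.63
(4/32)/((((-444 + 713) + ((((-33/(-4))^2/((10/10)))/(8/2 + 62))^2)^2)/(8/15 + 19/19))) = 3014656/4248792975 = 0.00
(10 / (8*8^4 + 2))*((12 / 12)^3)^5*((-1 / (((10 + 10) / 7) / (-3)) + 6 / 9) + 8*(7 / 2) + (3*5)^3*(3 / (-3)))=-200717 / 196620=-1.02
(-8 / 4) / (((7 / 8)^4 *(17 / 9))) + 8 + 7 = 13.19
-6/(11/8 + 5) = -16/17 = -0.94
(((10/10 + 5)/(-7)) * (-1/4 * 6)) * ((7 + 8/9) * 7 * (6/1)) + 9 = 435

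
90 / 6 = 15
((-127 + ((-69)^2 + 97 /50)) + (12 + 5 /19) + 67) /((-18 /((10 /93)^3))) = -44794430 /137545047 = -0.33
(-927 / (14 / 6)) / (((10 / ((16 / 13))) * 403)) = -22248 / 183365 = -0.12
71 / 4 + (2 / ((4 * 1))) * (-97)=-123 / 4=-30.75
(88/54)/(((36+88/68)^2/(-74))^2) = 1257742739/272647056267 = 0.00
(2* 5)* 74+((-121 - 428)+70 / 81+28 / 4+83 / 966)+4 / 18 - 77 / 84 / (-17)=176671459 / 886788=199.23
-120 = -120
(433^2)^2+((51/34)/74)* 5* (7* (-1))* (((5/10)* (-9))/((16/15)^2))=2663687433381521/75776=35152125123.81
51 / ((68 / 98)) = 147 / 2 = 73.50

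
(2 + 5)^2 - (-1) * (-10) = 39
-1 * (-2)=2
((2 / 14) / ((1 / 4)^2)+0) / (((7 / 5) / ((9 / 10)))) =72 / 49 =1.47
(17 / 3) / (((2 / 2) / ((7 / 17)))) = 7 / 3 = 2.33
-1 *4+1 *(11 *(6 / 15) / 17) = -318 / 85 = -3.74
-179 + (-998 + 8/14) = -1176.43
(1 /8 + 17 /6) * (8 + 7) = 355 /8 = 44.38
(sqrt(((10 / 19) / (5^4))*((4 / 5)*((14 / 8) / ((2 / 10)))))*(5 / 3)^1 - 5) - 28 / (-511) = -361 / 73 +sqrt(1330) / 285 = -4.82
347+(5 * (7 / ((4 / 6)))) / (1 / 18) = 1292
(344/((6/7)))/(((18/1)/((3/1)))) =602/9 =66.89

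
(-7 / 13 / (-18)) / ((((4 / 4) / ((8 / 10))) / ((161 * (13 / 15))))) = 2254 / 675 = 3.34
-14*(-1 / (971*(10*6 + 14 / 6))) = 0.00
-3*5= -15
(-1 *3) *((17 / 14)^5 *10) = -21297855 / 268912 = -79.20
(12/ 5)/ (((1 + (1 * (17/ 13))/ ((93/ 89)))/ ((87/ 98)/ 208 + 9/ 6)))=8554977/ 5335120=1.60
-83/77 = -1.08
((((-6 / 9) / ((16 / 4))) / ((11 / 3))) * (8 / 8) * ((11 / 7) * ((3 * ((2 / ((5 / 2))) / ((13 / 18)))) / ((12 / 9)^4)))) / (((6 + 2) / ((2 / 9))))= -243 / 116480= -0.00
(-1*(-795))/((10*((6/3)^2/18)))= 1431/4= 357.75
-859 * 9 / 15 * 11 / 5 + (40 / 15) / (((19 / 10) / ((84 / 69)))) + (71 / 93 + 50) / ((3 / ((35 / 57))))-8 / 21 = -71829122626 / 64009575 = -1122.16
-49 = -49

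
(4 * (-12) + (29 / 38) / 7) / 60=-12739 / 15960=-0.80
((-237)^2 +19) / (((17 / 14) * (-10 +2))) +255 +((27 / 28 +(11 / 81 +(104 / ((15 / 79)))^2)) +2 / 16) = 567706198733 / 1927800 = 294483.97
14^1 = 14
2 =2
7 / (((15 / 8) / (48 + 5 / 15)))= 1624 / 9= 180.44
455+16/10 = 2283/5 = 456.60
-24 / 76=-6 / 19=-0.32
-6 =-6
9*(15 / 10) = 27 / 2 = 13.50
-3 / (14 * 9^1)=-1 / 42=-0.02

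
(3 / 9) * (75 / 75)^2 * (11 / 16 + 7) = 41 / 16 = 2.56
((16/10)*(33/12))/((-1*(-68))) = 11/170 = 0.06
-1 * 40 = -40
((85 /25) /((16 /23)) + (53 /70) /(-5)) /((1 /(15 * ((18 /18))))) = 39783 /560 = 71.04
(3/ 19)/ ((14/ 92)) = 138/ 133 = 1.04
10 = 10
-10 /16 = -0.62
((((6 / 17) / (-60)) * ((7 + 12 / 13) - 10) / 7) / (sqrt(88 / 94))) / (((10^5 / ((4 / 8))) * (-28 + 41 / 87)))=-2349 * sqrt(517) / 163022860000000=-0.00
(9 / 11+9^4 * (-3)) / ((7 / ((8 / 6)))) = -288672 / 77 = -3748.99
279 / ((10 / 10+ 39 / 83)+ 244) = 23157 / 20374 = 1.14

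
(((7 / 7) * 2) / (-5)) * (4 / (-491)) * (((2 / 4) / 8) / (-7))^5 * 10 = -1 / 540818604032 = -0.00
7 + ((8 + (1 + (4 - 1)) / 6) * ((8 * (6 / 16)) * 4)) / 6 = 73 / 3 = 24.33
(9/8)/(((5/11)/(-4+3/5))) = -1683/200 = -8.42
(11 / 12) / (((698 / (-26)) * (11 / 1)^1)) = -13 / 4188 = -0.00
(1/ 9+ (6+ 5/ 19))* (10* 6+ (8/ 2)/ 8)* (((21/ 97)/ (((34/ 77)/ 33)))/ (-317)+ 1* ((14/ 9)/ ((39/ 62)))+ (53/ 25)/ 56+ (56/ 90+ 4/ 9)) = 11947050893135831/ 8784988070040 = 1359.94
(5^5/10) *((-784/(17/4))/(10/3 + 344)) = -1470000/8857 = -165.97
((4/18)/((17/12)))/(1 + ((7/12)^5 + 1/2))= 663552/6630935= 0.10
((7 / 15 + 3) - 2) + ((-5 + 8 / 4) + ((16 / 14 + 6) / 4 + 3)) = 683 / 210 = 3.25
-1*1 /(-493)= 1 /493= 0.00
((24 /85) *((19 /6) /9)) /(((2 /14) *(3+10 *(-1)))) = -76 /765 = -0.10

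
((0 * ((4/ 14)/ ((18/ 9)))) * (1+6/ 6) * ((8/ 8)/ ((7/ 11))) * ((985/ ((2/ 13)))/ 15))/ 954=0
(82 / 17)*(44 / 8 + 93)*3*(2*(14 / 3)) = 226156 / 17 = 13303.29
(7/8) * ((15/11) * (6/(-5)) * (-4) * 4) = 22.91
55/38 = 1.45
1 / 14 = 0.07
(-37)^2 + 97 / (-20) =27283 / 20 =1364.15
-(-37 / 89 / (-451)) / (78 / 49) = -1813 / 3130842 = -0.00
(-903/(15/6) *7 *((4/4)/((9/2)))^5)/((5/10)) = -269696/98415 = -2.74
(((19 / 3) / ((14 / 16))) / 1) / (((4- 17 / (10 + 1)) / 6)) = 3344 / 189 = 17.69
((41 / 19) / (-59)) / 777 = -0.00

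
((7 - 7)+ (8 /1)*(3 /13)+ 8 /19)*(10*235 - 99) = 1260560 /247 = 5103.48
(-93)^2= 8649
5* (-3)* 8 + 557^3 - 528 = 172808045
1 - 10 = -9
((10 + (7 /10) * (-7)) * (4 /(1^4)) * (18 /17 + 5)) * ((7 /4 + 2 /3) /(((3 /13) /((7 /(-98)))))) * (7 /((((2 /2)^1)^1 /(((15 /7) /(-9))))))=154.09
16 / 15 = 1.07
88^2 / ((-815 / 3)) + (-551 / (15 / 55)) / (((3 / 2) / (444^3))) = -96081171438912 / 815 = -117891007900.51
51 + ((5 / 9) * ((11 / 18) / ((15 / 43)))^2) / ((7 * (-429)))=1826955721 / 35823060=51.00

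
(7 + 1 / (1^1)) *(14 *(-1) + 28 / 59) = -6384 / 59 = -108.20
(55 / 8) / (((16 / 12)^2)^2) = 4455 / 2048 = 2.18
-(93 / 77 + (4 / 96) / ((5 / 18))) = -2091 / 1540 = -1.36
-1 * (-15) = 15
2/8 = 1/4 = 0.25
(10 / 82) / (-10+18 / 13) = -65 / 4592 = -0.01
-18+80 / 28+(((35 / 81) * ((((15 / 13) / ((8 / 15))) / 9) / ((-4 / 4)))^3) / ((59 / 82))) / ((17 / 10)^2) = -20588918998813 / 1359386473536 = -15.15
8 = 8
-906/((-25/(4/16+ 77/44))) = 1812/25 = 72.48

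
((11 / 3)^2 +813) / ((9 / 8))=59504 / 81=734.62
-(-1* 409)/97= 409/97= 4.22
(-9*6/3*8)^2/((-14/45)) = -466560/7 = -66651.43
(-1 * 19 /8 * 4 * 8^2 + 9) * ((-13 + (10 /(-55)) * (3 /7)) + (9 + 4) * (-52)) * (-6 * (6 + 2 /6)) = -1207728958 /77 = -15684791.66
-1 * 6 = -6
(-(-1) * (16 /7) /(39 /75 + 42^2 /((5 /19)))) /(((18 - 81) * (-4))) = 100 /73908513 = 0.00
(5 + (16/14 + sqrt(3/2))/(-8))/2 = 17/7 - sqrt(6)/32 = 2.35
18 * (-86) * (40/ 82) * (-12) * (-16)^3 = -1521745920/ 41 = -37115754.15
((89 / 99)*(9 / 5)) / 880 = 89 / 48400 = 0.00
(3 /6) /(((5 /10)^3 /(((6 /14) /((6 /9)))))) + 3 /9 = 61 /21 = 2.90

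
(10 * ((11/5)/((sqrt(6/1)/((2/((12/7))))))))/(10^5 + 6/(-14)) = 539 * sqrt(6)/12599946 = 0.00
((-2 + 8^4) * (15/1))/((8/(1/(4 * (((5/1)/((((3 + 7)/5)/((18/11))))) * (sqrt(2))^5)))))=22517 * sqrt(2)/384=82.93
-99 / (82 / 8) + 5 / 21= -8111 / 861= -9.42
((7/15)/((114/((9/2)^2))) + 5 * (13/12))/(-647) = -12539/1475160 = -0.01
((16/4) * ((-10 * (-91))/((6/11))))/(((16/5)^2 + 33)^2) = 12512500/3505683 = 3.57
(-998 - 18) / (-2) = 508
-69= -69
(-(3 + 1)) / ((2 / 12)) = -24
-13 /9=-1.44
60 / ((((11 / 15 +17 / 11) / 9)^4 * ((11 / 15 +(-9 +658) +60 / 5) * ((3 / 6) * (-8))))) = -1094178892640625 / 198392682930176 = -5.52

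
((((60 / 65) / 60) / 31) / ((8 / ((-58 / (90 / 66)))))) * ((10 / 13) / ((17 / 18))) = -957 / 445315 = -0.00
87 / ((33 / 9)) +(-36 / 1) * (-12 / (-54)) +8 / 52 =2271 / 143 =15.88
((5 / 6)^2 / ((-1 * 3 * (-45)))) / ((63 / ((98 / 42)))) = 5 / 26244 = 0.00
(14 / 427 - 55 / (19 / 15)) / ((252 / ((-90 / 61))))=251435 / 989786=0.25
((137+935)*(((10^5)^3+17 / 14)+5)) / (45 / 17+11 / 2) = 255136000000001585488 / 1939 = 131581227436823922.38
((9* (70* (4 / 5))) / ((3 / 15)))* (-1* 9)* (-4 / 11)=90720 / 11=8247.27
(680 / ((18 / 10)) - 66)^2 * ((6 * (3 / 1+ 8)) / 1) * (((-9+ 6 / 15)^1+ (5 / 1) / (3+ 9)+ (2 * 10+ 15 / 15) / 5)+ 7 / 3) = -476354978 / 45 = -10585666.18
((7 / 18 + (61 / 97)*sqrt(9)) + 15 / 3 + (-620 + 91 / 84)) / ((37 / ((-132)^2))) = -288033.40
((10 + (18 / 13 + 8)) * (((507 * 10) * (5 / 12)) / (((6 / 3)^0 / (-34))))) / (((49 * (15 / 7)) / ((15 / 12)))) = -16575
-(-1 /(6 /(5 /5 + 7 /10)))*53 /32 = 0.47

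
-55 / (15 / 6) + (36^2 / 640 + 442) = 16881 / 40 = 422.02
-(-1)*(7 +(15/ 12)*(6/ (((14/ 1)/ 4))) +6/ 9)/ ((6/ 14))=22.89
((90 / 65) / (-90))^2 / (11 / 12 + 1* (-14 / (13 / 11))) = -12 / 554125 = -0.00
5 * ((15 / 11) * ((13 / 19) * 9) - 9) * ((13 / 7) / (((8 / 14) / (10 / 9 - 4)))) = 5915 / 209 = 28.30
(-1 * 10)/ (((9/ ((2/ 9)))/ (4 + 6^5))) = -155600/ 81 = -1920.99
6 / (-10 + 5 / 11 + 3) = -11 / 12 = -0.92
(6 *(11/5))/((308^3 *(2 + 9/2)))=3/43163120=0.00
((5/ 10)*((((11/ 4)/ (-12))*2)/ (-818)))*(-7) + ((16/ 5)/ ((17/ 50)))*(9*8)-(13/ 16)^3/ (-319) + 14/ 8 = 18516870905623/ 27254870016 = 679.40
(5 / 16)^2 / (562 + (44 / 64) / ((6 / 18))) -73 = -73.00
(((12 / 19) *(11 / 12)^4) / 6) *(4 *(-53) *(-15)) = 3879865 / 16416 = 236.35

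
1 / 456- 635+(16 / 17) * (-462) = -8293255 / 7752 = -1069.82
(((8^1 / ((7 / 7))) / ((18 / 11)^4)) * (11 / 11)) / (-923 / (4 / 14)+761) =-1331 / 2945889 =-0.00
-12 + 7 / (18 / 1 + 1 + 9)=-47 / 4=-11.75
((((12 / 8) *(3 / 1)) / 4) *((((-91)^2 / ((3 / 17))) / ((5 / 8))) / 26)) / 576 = 10829 / 1920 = 5.64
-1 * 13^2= -169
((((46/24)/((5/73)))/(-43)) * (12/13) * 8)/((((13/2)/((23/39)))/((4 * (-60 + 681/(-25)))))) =1796771776/11808875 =152.15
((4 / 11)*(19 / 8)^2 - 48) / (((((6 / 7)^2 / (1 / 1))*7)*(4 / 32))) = -56609 / 792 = -71.48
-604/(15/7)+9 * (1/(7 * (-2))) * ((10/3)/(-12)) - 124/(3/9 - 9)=-1459897/5460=-267.38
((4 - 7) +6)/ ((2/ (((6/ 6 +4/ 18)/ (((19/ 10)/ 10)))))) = 550/ 57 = 9.65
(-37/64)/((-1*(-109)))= -37/6976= -0.01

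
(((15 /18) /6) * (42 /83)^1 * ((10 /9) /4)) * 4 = 175 /2241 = 0.08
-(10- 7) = -3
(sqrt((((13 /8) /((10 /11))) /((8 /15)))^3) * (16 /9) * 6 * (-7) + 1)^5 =923900148416560429 /4194304 - 184971859576449426481 * sqrt(858) /268435456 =-19963826843735.56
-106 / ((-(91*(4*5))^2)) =53 / 1656200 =0.00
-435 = -435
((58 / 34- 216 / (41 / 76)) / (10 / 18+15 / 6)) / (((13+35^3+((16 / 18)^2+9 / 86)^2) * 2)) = -121358843322732 / 79782255374219695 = -0.00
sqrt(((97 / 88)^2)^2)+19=156545 / 7744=20.22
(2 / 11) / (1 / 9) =1.64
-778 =-778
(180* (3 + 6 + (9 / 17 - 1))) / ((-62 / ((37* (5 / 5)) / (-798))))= 1.15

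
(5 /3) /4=5 /12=0.42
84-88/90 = 3736/45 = 83.02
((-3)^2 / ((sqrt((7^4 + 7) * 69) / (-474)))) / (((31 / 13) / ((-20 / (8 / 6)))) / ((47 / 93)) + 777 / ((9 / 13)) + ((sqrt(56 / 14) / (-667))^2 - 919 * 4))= 126045081045 * sqrt(41538) / 6269000847293044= 0.00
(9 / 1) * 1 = 9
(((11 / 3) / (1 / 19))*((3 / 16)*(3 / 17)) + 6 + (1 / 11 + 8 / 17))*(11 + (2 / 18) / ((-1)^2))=221075 / 2244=98.52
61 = 61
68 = 68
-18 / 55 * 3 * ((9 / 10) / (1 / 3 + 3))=-729 / 2750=-0.27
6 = 6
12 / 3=4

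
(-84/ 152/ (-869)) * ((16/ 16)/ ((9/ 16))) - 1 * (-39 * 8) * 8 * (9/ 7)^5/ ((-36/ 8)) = -1622329235704/ 832501131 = -1948.74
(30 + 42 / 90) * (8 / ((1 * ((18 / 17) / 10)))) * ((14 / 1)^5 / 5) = 247606201.84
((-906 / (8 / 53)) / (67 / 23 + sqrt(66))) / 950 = 36997869 / 115615000 - 12700761 * sqrt(66) / 115615000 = -0.57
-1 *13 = -13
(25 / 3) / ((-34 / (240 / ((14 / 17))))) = -500 / 7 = -71.43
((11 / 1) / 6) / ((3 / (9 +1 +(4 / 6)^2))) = 517 / 81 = 6.38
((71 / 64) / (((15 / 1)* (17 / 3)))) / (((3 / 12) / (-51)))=-213 / 80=-2.66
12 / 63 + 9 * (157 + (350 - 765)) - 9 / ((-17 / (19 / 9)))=-828487 / 357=-2320.69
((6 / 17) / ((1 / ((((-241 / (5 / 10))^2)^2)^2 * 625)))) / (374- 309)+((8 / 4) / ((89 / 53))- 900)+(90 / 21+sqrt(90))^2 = 180 * sqrt(10) / 7+9528480641465488392636139364 / 963781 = 9886562031691316173191.33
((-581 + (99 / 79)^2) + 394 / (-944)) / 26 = -1708085317 / 76589552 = -22.30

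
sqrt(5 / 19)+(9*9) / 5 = sqrt(95) / 19+81 / 5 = 16.71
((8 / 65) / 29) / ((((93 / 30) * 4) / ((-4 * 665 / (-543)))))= 10640 / 6346041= 0.00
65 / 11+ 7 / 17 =1182 / 187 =6.32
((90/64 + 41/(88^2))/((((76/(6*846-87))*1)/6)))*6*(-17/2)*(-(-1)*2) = -8343818127/147136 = -56708.20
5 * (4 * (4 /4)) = 20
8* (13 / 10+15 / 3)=252 / 5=50.40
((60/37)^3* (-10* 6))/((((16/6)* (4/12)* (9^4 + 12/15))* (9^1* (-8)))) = 0.00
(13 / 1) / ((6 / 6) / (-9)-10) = -9 / 7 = -1.29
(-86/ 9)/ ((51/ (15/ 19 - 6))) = 946/ 969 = 0.98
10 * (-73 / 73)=-10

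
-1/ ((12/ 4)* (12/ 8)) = -2/ 9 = -0.22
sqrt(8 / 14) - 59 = -59 + 2 * sqrt(7) / 7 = -58.24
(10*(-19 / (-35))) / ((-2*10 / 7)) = -19 / 10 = -1.90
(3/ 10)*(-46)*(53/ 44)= -3657/ 220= -16.62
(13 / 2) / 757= 13 / 1514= 0.01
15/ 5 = 3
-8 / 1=-8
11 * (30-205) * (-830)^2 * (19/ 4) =-6299129375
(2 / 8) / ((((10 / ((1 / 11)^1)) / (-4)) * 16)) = -1 / 1760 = -0.00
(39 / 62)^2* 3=4563 / 3844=1.19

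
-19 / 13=-1.46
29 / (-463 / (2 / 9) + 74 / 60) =-435 / 31234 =-0.01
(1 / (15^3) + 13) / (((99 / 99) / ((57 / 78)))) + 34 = 1908572 / 43875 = 43.50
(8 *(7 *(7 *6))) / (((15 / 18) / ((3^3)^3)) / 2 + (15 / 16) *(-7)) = -2222131968 / 6200125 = -358.40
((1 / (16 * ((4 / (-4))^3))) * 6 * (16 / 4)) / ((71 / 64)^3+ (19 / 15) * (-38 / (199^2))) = -233576202240 / 212415234697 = -1.10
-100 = -100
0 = 0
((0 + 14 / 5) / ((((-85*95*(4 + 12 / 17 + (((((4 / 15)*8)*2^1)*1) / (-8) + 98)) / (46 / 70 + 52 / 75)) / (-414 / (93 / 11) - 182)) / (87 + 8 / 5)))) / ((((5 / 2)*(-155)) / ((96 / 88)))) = -10794542016 / 40882186296875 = -0.00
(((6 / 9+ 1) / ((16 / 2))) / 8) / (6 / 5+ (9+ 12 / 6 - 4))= 25 / 7872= 0.00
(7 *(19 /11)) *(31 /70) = 589 /110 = 5.35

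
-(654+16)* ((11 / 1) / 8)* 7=-6448.75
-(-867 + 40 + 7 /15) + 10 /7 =86936 /105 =827.96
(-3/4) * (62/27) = -31/18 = -1.72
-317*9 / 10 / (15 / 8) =-3804 / 25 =-152.16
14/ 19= 0.74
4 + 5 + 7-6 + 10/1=20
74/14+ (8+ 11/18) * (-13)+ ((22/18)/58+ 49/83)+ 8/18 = -16013722/151641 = -105.60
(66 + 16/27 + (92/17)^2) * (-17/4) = -374075/918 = -407.49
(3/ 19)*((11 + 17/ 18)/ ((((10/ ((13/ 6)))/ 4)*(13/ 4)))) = 86/ 171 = 0.50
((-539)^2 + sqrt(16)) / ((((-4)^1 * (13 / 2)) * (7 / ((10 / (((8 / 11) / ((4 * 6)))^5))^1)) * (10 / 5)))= -312357418992.45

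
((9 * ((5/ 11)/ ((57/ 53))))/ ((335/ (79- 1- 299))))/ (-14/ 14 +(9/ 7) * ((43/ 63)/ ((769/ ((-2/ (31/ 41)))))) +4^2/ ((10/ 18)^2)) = -1026156310725/ 20788586776793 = -0.05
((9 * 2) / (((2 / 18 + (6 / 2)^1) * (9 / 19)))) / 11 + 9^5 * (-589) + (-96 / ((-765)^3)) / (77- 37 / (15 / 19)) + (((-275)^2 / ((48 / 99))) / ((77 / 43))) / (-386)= -34780085.55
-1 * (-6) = 6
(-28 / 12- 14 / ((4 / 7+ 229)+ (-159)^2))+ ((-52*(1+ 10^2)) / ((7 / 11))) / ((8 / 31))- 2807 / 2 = -62601081043 / 1875027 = -33386.76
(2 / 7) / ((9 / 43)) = 86 / 63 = 1.37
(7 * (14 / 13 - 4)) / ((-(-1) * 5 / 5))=-266 / 13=-20.46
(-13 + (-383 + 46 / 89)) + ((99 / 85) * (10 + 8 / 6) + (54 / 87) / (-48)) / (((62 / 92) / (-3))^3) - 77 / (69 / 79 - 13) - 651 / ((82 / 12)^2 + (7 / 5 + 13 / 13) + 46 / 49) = -8773681963077138997 / 5604509892564530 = -1565.47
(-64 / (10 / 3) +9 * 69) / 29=3009 / 145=20.75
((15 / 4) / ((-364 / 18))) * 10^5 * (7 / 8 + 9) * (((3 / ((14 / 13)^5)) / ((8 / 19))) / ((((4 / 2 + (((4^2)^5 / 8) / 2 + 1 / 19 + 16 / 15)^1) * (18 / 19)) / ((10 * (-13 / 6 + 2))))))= 54408136011328125 / 2250264961229824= 24.18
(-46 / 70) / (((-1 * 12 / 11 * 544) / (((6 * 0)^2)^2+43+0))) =10879 / 228480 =0.05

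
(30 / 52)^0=1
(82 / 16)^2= 1681 / 64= 26.27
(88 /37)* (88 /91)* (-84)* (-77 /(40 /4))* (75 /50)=5366592 /2405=2231.43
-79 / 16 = -4.94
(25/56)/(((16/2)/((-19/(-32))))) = 475/14336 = 0.03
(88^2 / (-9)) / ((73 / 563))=-4359872 / 657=-6636.03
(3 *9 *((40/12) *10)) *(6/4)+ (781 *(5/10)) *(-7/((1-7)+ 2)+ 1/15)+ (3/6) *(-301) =229069/120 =1908.91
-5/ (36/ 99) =-55/ 4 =-13.75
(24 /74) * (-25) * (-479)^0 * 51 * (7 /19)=-107100 /703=-152.35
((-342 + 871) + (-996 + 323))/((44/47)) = -1692/11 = -153.82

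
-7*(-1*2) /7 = 2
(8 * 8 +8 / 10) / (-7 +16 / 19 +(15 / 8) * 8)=513 / 70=7.33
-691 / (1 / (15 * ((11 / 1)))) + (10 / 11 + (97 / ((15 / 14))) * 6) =-6240899 / 55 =-113470.89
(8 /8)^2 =1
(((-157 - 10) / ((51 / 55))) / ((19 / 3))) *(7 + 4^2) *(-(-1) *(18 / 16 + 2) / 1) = -2043.88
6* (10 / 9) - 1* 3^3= -61 / 3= -20.33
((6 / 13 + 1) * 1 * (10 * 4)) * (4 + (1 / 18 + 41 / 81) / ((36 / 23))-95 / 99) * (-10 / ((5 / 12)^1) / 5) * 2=-66293584 / 34749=-1907.78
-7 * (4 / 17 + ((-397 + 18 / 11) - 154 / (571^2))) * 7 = 1180452740103 / 60969667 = 19361.31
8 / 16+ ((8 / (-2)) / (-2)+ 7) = 19 / 2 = 9.50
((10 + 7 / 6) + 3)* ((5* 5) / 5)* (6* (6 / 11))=2550 / 11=231.82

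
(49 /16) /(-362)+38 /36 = 54583 /52128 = 1.05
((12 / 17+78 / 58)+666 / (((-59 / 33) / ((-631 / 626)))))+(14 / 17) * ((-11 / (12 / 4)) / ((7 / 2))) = 10287919780 / 27312693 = 376.67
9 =9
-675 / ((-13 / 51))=34425 / 13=2648.08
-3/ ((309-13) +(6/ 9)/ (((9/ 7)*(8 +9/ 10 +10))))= -2187/ 215804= -0.01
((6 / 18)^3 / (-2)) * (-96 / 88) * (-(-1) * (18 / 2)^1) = 2 / 11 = 0.18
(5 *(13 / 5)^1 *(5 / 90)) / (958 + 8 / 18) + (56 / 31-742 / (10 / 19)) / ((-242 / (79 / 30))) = 37181788489 / 2426709450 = 15.32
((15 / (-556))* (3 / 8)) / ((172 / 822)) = -18495 / 382528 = -0.05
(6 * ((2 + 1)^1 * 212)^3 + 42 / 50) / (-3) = -12862972807 / 25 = -514518912.28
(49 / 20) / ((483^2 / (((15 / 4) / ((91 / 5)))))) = 5 / 2310672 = 0.00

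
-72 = -72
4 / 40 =1 / 10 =0.10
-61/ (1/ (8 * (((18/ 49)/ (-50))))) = 4392/ 1225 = 3.59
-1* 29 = -29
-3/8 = -0.38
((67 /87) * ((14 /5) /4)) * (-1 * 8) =-1876 /435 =-4.31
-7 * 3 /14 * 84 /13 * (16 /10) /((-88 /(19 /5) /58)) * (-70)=-1943928 /715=-2718.78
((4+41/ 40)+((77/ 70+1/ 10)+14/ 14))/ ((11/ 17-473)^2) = 83521/ 2579236000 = 0.00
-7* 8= -56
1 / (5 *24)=1 / 120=0.01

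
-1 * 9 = -9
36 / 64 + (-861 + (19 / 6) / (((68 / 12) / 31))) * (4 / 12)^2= -228103 / 2448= -93.18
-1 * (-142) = 142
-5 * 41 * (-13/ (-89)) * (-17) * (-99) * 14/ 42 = -1495065/ 89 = -16798.48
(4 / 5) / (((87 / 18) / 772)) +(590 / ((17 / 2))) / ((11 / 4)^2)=136.96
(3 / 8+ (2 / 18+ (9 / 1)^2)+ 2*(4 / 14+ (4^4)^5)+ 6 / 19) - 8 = 21057846695878151 / 9576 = 2199023255626.37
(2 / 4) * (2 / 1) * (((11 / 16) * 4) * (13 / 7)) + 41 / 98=1083 / 196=5.53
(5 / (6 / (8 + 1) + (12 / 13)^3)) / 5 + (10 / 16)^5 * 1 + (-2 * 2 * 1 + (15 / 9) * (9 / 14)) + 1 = -1257832369 / 1098481664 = -1.15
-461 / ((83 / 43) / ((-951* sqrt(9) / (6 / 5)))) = 94258365 / 166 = 567821.48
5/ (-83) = -5/ 83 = -0.06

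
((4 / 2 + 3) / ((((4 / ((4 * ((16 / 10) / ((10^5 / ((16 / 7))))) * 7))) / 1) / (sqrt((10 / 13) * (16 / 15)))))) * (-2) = -0.00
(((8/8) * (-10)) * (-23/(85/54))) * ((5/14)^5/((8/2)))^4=0.00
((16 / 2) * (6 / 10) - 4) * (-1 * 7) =-28 / 5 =-5.60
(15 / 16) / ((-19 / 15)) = -225 / 304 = -0.74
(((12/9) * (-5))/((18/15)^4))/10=-625/1944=-0.32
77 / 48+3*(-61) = -8707 / 48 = -181.40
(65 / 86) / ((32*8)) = 65 / 22016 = 0.00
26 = 26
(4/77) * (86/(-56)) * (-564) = 24252/539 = 44.99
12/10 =1.20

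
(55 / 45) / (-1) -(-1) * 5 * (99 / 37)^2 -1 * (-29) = 783295 / 12321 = 63.57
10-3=7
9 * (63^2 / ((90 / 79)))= 313551 / 10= 31355.10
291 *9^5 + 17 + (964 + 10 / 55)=17184240.18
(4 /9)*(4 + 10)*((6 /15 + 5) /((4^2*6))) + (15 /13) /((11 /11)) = 391 /260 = 1.50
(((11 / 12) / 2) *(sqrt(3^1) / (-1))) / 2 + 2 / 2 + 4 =5 - 11 *sqrt(3) / 48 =4.60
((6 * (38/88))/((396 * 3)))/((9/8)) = 19/9801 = 0.00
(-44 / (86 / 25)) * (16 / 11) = -800 / 43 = -18.60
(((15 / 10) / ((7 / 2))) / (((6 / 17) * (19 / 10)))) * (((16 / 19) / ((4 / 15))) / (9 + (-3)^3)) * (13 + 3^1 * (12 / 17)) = -12850 / 7581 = -1.70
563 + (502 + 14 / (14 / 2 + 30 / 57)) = 152561 / 143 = 1066.86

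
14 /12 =7 /6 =1.17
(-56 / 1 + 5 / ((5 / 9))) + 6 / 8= -185 / 4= -46.25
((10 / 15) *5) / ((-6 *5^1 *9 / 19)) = -19 / 81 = -0.23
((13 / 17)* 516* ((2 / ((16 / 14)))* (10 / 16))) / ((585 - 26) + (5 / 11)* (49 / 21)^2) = 5810805 / 7559696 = 0.77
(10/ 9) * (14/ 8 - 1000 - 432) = -9535/ 6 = -1589.17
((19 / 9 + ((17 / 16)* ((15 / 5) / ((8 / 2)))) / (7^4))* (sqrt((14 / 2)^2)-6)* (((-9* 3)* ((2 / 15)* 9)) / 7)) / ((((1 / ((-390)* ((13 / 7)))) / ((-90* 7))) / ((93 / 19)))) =-55762204811625 / 2554664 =-21827608.18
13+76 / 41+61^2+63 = 155753 / 41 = 3798.85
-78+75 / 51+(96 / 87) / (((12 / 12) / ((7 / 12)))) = -112235 / 1479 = -75.89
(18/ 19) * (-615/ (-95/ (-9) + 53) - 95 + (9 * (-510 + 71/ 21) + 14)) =-167576337/ 38038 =-4405.50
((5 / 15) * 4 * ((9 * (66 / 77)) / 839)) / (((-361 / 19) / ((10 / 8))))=-90 / 111587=-0.00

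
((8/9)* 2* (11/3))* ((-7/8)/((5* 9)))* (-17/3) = 2618/3645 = 0.72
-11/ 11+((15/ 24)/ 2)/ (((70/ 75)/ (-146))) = -5587/ 112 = -49.88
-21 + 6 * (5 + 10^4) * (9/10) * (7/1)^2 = 2647302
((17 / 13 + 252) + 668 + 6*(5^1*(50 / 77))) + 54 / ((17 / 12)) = 16658041 / 17017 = 978.91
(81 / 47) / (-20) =-81 / 940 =-0.09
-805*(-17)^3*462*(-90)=-164447444700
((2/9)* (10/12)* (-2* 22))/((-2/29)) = 118.15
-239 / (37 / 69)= -16491 / 37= -445.70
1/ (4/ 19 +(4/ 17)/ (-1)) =-323/ 8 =-40.38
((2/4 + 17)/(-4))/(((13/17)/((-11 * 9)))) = 58905/104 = 566.39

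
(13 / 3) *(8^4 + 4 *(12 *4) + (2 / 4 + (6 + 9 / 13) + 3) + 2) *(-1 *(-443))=49529615 / 6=8254935.83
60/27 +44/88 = 49/18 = 2.72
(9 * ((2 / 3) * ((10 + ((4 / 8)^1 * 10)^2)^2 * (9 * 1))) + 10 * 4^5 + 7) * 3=229191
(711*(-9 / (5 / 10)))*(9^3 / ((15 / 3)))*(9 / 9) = -9329742 / 5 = -1865948.40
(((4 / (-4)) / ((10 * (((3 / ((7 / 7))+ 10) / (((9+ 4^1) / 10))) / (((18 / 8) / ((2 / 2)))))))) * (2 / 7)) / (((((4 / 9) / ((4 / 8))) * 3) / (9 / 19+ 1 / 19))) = -27 / 21280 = -0.00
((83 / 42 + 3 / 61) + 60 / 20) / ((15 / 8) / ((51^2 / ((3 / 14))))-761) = -0.01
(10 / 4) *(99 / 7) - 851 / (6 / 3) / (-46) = 1249 / 28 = 44.61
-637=-637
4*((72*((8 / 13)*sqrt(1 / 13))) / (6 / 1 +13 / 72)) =165888*sqrt(13) / 75205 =7.95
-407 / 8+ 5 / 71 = -28857 / 568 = -50.80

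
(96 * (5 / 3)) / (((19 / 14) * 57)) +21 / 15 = 18781 / 5415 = 3.47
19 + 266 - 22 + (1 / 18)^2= 85213 / 324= 263.00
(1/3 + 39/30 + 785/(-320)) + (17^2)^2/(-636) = -6723391/50880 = -132.14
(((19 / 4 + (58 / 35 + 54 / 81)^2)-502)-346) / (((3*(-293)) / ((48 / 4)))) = 11.44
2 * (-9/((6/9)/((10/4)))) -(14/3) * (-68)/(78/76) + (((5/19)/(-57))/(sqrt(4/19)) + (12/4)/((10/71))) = 153853/585 -5 * sqrt(19)/2166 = 262.99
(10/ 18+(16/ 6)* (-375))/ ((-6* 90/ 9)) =1799/ 108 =16.66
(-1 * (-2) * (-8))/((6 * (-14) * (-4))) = -1/21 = -0.05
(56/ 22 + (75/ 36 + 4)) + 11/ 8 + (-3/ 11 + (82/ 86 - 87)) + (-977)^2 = 10834946875/ 11352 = 954452.68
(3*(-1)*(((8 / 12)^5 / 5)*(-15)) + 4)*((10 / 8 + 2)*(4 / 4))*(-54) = -910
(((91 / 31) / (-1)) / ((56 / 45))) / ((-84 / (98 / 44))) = 1365 / 21824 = 0.06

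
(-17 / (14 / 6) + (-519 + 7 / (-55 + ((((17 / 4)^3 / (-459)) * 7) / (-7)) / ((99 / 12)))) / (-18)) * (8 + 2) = 3547818515 / 16459611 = 215.55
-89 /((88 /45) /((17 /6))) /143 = -22695 /25168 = -0.90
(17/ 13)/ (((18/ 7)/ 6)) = 119/ 39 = 3.05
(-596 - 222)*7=-5726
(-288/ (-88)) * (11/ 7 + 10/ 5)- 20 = -640/ 77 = -8.31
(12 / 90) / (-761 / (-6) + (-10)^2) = 4 / 6805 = 0.00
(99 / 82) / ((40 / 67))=6633 / 3280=2.02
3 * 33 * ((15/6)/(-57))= -165/38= -4.34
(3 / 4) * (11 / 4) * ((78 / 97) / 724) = 1287 / 561824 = 0.00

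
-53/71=-0.75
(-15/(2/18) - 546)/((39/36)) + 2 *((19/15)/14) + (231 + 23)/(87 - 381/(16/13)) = -1020073151/1620255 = -629.58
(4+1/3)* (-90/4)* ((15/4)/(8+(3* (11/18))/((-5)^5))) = -27421875/599956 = -45.71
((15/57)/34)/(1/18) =45/323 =0.14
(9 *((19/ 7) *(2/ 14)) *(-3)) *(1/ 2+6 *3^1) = -18981/ 98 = -193.68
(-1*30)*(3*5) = -450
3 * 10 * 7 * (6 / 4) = 315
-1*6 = -6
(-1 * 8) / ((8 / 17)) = -17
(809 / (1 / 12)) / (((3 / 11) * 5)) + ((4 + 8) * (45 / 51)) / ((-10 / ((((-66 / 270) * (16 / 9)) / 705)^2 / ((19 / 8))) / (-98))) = 20829530839006868 / 2925824641875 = 7119.20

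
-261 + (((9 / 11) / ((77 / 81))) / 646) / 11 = -261.00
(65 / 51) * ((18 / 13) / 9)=10 / 51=0.20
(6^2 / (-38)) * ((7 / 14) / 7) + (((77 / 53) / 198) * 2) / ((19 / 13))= -3656 / 63441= -0.06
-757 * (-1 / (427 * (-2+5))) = 757 / 1281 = 0.59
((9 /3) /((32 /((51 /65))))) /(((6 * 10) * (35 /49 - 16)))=-0.00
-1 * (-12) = 12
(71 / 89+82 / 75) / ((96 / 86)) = 542789 / 320400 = 1.69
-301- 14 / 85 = -25599 / 85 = -301.16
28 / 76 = 7 / 19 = 0.37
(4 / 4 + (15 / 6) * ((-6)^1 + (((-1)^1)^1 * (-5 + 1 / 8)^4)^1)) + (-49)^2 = 7987099 / 8192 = 974.99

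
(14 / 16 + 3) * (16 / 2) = 31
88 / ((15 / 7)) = 616 / 15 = 41.07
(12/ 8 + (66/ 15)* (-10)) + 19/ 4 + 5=-131/ 4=-32.75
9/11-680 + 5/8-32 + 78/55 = -312021/440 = -709.14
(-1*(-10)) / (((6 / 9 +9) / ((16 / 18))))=80 / 87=0.92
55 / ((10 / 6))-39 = -6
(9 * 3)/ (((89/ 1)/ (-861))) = -23247/ 89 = -261.20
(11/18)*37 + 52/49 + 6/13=276719/11466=24.13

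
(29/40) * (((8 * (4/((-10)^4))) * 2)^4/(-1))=-0.00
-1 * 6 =-6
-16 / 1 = -16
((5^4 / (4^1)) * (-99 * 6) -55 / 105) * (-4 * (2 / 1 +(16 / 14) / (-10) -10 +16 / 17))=-33274582792 / 12495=-2663031.84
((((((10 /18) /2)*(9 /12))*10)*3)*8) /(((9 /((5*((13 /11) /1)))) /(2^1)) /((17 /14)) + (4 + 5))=27625 /5319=5.19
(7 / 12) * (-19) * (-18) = 399 / 2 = 199.50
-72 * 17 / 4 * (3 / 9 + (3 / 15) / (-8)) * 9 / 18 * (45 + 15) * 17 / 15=-3207.90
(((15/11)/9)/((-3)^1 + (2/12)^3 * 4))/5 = -18/1771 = -0.01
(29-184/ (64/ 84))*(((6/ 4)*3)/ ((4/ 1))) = -3825/ 16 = -239.06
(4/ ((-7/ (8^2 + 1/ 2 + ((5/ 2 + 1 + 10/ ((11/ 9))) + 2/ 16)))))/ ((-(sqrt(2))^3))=15.42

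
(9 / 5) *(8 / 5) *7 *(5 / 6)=84 / 5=16.80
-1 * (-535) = 535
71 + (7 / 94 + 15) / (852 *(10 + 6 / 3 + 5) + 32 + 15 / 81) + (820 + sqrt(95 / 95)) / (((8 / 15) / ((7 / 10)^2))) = 187111230581 / 226720480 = 825.29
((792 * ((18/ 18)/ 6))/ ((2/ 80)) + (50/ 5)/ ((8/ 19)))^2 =450076225/ 16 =28129764.06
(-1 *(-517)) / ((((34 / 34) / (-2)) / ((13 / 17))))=-13442 / 17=-790.71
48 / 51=16 / 17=0.94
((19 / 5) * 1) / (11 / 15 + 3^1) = 57 / 56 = 1.02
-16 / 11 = -1.45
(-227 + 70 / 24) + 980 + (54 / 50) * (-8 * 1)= 747.28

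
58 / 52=29 / 26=1.12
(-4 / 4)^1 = -1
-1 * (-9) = 9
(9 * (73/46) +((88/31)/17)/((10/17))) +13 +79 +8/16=381692/3565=107.07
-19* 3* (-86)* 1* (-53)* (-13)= 3377478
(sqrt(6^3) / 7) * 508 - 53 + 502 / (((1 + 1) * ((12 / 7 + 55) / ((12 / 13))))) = -252449 / 5161 + 3048 * sqrt(6) / 7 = 1017.66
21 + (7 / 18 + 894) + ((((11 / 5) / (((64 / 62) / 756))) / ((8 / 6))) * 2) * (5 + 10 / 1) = 5352185 / 144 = 37167.95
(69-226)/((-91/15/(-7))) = -2355/13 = -181.15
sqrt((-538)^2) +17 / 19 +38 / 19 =540.89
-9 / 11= -0.82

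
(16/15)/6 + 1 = 53/45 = 1.18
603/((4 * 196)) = 603/784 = 0.77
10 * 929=9290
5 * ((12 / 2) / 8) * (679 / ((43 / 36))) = 2131.74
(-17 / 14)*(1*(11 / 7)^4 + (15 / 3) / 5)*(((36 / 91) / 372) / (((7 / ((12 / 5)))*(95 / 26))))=-0.00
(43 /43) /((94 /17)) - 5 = -453 /94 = -4.82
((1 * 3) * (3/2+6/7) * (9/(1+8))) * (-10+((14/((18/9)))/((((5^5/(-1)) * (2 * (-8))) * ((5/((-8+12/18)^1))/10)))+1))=-11140041/175000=-63.66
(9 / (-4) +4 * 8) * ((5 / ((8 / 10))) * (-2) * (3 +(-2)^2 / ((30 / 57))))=-3941.88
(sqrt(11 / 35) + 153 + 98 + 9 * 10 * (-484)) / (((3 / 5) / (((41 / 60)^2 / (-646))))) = 72802429 / 1395360 - 1681 * sqrt(385) / 48837600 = 52.17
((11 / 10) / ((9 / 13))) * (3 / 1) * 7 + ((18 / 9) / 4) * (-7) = 448 / 15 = 29.87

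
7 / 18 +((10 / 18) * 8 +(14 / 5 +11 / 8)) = 1081 / 120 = 9.01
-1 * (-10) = 10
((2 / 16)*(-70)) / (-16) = 35 / 64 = 0.55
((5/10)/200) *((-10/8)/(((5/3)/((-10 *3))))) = 9/160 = 0.06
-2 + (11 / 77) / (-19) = -267 / 133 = -2.01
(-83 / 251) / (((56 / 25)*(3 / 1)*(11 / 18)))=-6225 / 77308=-0.08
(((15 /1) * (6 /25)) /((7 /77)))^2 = 39204 /25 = 1568.16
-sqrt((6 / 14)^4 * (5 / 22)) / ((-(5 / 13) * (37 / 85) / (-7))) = -1989 * sqrt(110) / 5698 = -3.66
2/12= 0.17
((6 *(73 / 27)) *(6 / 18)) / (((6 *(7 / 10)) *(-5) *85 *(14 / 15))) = -73 / 22491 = -0.00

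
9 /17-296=-5023 /17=-295.47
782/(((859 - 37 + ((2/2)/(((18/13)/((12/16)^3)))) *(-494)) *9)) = 50048/386775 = 0.13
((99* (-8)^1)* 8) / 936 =-88 / 13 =-6.77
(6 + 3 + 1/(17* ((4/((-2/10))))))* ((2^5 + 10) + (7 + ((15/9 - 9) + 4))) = 419083/1020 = 410.87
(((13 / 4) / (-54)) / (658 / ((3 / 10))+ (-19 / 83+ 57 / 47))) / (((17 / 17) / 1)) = -0.00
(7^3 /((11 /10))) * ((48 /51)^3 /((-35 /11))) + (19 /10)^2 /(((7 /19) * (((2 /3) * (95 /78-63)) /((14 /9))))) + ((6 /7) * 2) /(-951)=-215596861671949 /2626824129650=-82.08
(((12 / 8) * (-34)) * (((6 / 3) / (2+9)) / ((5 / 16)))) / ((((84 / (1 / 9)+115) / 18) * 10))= -14688 / 239525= -0.06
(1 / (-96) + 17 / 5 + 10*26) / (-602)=-18061 / 41280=-0.44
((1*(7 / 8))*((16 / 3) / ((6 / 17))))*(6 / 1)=238 / 3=79.33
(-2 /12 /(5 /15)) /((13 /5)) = -5 /26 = -0.19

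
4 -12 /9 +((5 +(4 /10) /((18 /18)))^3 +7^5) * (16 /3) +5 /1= 11310601 /125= 90484.81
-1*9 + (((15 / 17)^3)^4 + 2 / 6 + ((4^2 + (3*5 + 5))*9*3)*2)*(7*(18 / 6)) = 23786529641289006667 / 582622237229761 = 40826.68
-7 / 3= -2.33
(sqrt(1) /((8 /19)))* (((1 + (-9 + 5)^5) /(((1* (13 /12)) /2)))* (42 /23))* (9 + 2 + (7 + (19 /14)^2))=-680314437 /4186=-162521.37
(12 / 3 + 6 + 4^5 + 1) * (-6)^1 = -6210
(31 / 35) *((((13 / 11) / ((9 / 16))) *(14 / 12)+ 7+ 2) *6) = 210862 / 3465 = 60.85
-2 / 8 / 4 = -1 / 16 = -0.06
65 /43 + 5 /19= 1450 /817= 1.77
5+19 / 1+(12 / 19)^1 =468 / 19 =24.63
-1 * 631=-631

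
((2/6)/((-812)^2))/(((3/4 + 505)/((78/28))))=13/4668485192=0.00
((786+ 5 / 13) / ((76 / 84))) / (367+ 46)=30669 / 14573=2.10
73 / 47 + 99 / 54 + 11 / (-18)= 1174 / 423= 2.78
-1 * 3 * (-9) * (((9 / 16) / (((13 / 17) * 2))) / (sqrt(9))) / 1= 1377 / 416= 3.31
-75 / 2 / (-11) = 75 / 22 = 3.41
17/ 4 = 4.25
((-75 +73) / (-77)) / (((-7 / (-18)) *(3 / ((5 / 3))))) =0.04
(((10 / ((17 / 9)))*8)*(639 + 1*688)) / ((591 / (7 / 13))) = 2229360 / 43537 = 51.21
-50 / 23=-2.17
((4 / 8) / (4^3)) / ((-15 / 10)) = -1 / 192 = -0.01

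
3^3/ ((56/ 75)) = 36.16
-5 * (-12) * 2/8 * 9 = 135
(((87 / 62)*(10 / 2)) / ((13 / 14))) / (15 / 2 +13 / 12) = 36540 / 41509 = 0.88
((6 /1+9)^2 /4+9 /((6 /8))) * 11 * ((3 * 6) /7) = 3861 /2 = 1930.50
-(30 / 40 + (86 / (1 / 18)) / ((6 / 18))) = -4644.75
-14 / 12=-7 / 6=-1.17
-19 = -19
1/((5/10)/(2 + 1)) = 6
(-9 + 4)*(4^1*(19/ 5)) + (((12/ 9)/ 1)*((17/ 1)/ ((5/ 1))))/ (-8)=-2297/ 30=-76.57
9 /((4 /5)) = 45 /4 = 11.25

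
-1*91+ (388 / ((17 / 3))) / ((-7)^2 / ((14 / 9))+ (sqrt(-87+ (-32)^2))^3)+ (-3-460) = -30991095500038 / 55940605331+ 4362672*sqrt(937) / 55940605331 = -554.00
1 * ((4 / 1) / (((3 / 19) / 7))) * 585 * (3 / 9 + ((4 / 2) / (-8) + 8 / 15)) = 63973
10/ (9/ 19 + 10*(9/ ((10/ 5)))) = 95/ 432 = 0.22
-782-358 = -1140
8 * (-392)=-3136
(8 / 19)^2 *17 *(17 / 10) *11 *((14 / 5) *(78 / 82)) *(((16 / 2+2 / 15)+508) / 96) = 4479350876 / 5550375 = 807.04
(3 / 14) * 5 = 15 / 14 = 1.07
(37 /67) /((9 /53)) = 1961 /603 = 3.25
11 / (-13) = -11 / 13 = -0.85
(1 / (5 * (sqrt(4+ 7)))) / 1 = sqrt(11) / 55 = 0.06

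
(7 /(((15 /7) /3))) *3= 147 /5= 29.40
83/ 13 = 6.38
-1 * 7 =-7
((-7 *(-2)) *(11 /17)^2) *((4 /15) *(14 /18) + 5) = 1190882 /39015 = 30.52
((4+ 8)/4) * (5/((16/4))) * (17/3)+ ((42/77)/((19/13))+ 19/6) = 62173/2508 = 24.79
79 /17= 4.65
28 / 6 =14 / 3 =4.67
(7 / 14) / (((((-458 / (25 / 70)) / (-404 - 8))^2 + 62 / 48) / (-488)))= -1553157600 / 69892591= -22.22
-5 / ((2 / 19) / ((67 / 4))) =-795.62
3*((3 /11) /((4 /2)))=9 /22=0.41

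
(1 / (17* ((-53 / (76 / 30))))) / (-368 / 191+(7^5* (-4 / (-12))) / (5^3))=-181450 / 2767995437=-0.00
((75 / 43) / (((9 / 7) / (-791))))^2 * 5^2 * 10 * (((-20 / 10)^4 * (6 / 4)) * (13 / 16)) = 31137406015625 / 5547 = 5613377684.45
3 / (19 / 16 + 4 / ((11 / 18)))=528 / 1361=0.39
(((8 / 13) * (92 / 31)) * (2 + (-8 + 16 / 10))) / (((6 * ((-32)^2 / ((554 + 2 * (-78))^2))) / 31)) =-10019053 / 1560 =-6422.47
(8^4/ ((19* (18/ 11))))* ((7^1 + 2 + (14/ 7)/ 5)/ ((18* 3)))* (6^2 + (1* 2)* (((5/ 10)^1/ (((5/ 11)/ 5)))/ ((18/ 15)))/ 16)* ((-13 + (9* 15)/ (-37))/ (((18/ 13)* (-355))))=232576279936/ 8186979825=28.41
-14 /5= -2.80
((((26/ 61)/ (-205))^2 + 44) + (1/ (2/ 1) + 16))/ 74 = 18921379377/ 23143503700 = 0.82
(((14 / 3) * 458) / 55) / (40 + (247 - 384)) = -6412 / 16005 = -0.40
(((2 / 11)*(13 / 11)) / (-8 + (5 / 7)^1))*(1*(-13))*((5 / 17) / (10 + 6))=5915 / 839256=0.01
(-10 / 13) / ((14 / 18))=-0.99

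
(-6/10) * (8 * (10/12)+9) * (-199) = 9353/5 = 1870.60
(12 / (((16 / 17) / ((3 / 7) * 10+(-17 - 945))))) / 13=-85476 / 91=-939.30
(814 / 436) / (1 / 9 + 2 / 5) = 18315 / 5014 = 3.65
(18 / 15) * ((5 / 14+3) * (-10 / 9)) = -94 / 21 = -4.48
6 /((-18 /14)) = -14 /3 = -4.67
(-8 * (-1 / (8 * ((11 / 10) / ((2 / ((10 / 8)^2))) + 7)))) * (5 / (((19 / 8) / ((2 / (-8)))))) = -640 / 9557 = -0.07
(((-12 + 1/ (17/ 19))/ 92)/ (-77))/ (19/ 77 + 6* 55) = 185/ 39770956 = 0.00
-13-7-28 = -48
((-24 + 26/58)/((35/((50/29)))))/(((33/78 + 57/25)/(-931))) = 84350500/211091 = 399.59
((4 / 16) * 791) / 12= 791 / 48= 16.48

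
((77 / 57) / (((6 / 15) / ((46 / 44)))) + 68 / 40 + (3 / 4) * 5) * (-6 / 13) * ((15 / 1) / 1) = -15357 / 247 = -62.17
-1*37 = -37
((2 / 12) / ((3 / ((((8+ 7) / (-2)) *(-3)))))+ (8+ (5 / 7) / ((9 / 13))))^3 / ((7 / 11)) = 191335221781 / 112021056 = 1708.03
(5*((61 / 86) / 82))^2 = 93025 / 49730704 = 0.00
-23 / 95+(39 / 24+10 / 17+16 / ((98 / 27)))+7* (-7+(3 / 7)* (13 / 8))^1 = -5974013 / 158270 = -37.75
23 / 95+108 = 10283 / 95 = 108.24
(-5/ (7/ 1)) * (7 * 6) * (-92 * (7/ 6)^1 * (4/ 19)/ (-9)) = -12880/ 171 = -75.32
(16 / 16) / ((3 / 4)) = 4 / 3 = 1.33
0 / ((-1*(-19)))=0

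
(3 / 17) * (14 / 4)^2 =147 / 68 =2.16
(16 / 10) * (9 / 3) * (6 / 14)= 72 / 35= 2.06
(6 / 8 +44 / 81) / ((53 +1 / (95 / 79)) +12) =39805 / 2026296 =0.02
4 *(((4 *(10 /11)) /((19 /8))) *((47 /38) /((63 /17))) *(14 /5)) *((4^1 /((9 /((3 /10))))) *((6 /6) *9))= 409088 /59565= 6.87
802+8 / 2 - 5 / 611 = 492461 / 611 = 805.99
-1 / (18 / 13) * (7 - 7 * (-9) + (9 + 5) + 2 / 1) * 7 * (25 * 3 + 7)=-320866 / 9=-35651.78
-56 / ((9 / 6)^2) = -224 / 9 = -24.89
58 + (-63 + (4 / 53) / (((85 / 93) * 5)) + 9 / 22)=-2266841 / 495550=-4.57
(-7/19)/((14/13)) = -13/38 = -0.34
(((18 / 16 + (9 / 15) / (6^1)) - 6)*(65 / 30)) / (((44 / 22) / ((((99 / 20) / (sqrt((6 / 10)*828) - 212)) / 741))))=6303*sqrt(345) / 6755974400 + 111353 / 675597440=0.00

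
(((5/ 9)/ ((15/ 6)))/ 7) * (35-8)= 6/ 7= 0.86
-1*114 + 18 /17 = -112.94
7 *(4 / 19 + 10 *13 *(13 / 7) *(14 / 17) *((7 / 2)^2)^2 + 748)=276603201 / 1292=214089.16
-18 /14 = -9 /7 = -1.29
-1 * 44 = -44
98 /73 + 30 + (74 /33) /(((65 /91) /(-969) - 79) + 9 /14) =31.31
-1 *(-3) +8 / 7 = 29 / 7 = 4.14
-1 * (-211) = 211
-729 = -729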